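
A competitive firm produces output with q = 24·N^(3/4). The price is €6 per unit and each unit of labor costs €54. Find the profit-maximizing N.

N* = 16

MP_N = (3/4)·24·N^(-1/4) = 18·N^(-1/4).
Profit maximization for a price taker requires P·MP_N = w: 6·18·N^(-1/4) = 54.
So N^(-1/4) = 0.5, which gives N = 16.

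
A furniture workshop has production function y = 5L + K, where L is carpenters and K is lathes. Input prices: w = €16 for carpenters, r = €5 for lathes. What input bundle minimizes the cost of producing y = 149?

The inputs are perfect substitutes, so the firm uses whichever has the lower cost per unit of output.
Cost per unit of output via L is 3.2; via K it is 5. L is cheaper.
Producing y = 149 with L alone: L = 29.8, K = 0.

L* = 29.8, K* = 0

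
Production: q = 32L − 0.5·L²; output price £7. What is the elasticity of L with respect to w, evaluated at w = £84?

ε = -0.6

From P·MP_L = w with MP_L = 32 − L, labor demand is L(w) = 32 − w/7.
dL/dw = −1/(7) = -1/7.
At w = 84, L = 20, so ε = (dL/dw)·(w/L) = (-1/7)·(84/20) = -0.6.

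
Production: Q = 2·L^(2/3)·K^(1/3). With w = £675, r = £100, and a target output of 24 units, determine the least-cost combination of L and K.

L* = 8, K* = 27

Cost minimization requires the marginal rate of technical substitution to equal the input-price ratio: MP_L/MP_K = w/r.
Here MP_L/MP_K = (2/3)·(K/L)/(1/3) = 2·(K/L). Setting this equal to 675/100 = 6.75 gives K = 3.375L.
Substituting into Q = 24: 2·L^(2/3)·(3.375L)^(1/3) = 24.
Solving, L = 8 and K = 27.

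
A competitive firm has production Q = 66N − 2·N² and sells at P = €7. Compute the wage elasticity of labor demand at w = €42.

ε = -0.1

From P·MP_N = w with MP_N = 66 − 4N, labor demand is N(w) = (66 − w/7)/4.
dN/dw = −1/(28) = -1/28.
At w = 42, N = 15, so ε = (dN/dw)·(w/N) = (-1/28)·(42/15) = -0.1.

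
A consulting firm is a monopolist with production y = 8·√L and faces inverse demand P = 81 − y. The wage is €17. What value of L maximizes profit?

L* = 16

Marginal revenue from the inverse demand is MR = 81 − 2y.
The marginal product is MP_L = 4·L^(-1/2).
A monopolist hires until marginal revenue product equals the wage: MR·MP_L = w.
At L, y = 8·√L. Substituting and solving: (81 − 16·√L)·4·L^(-1/2) = 17 gives L = 16.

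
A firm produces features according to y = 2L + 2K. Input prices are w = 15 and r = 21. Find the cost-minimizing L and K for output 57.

The inputs are perfect substitutes, so the firm uses whichever has the lower cost per unit of output.
Cost per unit of output via L is w/2 = 7.5; via K it is r/2 = 10.5. L is cheaper.
Producing y = 57 with L alone: L = 28.5, K = 0.

L* = 28.5, K* = 0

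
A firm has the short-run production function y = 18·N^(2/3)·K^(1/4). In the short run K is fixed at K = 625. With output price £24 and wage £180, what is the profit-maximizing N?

With K = 625, MP_N = (2/3)·18·N^(-1/3)·625^(1/4) = 60·N^(-1/3).
Profit maximization for a price taker requires P·MP_N = w: 24·60·N^(-1/3) = 180.
So N^(-1/3) = 0.125, which gives N = 512.

N* = 512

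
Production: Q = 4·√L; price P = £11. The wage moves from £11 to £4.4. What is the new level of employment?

L* = 25

From P·MP_L = w with MP_L = 2·L^(-1/2), the labor demand is L(w) = (22/w)^(2).
At w = 11: L = 4. At w = 4.4: L = 25.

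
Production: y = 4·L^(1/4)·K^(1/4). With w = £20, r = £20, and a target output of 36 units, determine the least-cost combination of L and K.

L* = 81, K* = 81

Cost minimization requires the marginal rate of technical substitution to equal the input-price ratio: MP_L/MP_K = w/r.
Here MP_L/MP_K = (1/4)·(K/L)/(1/4) = (K/L). Setting this equal to 20/20 = 1 gives K = L.
Substituting into y = 36: 4·L^(1/4)·(L)^(1/4) = 36.
Solving, L = 81 and K = 81.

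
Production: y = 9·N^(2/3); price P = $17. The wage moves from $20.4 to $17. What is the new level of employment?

From P·MP_N = w with MP_N = 6·N^(-1/3), the labor demand is N(w) = (102/w)^(3).
At w = 20.4: N = 125. At w = 17: N = 216.

N* = 216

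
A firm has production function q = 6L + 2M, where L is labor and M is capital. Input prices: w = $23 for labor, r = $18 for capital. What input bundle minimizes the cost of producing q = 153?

The inputs are perfect substitutes, so the firm uses whichever has the lower cost per unit of output.
Cost per unit of output via L is w/6 = 23/6; via M it is r/2 = 9. L is cheaper.
Producing q = 153 with L alone: L = 25.5, M = 0.

L* = 25.5, M* = 0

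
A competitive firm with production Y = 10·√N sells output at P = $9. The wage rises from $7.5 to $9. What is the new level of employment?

From P·MP_N = w with MP_N = 5·N^(-1/2), the labor demand is N(w) = (45/w)^(2).
At w = 7.5: N = 36. At w = 9: N = 25.

N* = 25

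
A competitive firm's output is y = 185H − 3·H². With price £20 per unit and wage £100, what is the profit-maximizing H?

The marginal product of H is MP_H = 185 − 6H.
A price-taking firm hires until the value of the marginal product equals the wage: P·MP_H = w, so 20·(185 − 6H) = 100.
Then 185 − 6H = 5, giving H = 30.

H* = 30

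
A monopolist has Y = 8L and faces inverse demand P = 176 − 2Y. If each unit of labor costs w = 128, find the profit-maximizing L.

L* = 5

Marginal revenue from the inverse demand is MR = 176 − 4Y.
The marginal product is MP_L = 8.
A monopolist hires until marginal revenue product equals the wage: MR·MP_L = w.
(176 − 32L)·8 = 128, so L = 5.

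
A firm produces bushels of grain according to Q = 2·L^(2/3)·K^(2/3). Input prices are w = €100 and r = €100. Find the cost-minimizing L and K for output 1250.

Cost minimization requires the marginal rate of technical substitution to equal the input-price ratio: MP_L/MP_K = w/r.
Here MP_L/MP_K = (2/3)·(K/L)/(2/3) = (K/L). Setting this equal to 100/100 = 1 gives K = L.
Substituting into Q = 1250: 2·L^(2/3)·(L)^(2/3) = 1250.
Solving, L = 125 and K = 125.

L* = 125, K* = 125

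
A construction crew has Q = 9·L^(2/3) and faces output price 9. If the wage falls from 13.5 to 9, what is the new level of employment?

L* = 216

From P·MP_L = w with MP_L = 6·L^(-1/3), the labor demand is L(w) = (54/w)^(3).
At w = 13.5: L = 64. At w = 9: L = 216.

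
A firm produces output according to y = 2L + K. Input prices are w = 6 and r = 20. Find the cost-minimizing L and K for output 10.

L* = 5, K* = 0

The inputs are perfect substitutes, so the firm uses whichever has the lower cost per unit of output.
Cost per unit of output via L is 3; via K it is 20. L is cheaper.
Producing y = 10 with L alone: L = 5, K = 0.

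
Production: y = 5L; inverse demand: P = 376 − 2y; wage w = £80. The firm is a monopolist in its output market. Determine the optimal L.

L* = 18

Marginal revenue from the inverse demand is MR = 376 − 4y.
The marginal product is MP_L = 5.
A monopolist hires until marginal revenue product equals the wage: MR·MP_L = w.
(376 − 20L)·5 = 80, so L = 18.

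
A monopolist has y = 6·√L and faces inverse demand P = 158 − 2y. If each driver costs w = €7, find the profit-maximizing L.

L* = 36

Marginal revenue from the inverse demand is MR = 158 − 4y.
The marginal product is MP_L = 3·L^(-1/2).
A monopolist hires until marginal revenue product equals the wage: MR·MP_L = w.
At L, y = 6·√L. Substituting and solving: (158 − 24·√L)·3·L^(-1/2) = 7 gives L = 36.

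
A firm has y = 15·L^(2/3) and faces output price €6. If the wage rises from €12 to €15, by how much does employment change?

ΔL = -61

From P·MP_L = w with MP_L = 10·L^(-1/3), the labor demand is L(w) = (60/w)^(3).
At w = 12: L = 125. At w = 15: L = 64.
ΔL = 64 − 125 = -61.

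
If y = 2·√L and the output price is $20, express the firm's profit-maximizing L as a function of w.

MP_L = (1/2)·2·L^(-1/2) = L^(-1/2).
Setting P·MP_L = w: 20·L^(-1/2) = w.
Solving for L: L^(-1/2) = w/20, so L = (20/w)^(2).

L(w) = 400/w²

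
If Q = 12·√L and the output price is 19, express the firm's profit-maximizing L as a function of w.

MP_L = (1/2)·12·L^(-1/2) = 6·L^(-1/2).
Setting P·MP_L = w: 114·L^(-1/2) = w.
Solving for L: L^(-1/2) = w/114, so L = (114/w)^(2).

L(w) = 12996/w²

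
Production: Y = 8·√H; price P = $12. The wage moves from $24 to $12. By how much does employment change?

ΔH = 12

From P·MP_H = w with MP_H = 4·H^(-1/2), the labor demand is H(w) = (48/w)^(2).
At w = 24: H = 4. At w = 12: H = 16.
ΔH = 16 − 4 = 12.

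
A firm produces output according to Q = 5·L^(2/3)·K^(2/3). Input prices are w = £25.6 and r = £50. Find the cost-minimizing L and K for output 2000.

L* = 125, K* = 64

Cost minimization requires the marginal rate of technical substitution to equal the input-price ratio: MP_L/MP_K = w/r.
Here MP_L/MP_K = (2/3)·(K/L)/(2/3) = (K/L). Setting this equal to 25.6/50 = 0.512 gives K = 0.512L.
Substituting into Q = 2000: 5·L^(2/3)·(0.512L)^(2/3) = 2000.
Solving, L = 125 and K = 64.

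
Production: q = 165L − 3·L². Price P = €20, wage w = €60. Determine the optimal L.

The marginal product of L is MP_L = 165 − 6L.
A price-taking firm hires until the value of the marginal product equals the wage: P·MP_L = w, so 20·(165 − 6L) = 60.
Then 165 − 6L = 3, giving L = 27.

L* = 27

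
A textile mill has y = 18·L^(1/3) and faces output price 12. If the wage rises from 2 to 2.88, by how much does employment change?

From P·MP_L = w with MP_L = 6·L^(-2/3), the labor demand is L(w) = (72/w)^(3/2).
At w = 2: L = 216. At w = 2.88: L = 125.
ΔL = 125 − 216 = -91.

ΔL = -91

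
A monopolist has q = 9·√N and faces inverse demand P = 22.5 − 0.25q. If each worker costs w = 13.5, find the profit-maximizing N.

Marginal revenue from the inverse demand is MR = 22.5 − 0.5q.
The marginal product is MP_N = 4.5·N^(-1/2).
A monopolist hires until marginal revenue product equals the wage: MR·MP_N = w.
At N, q = 9·√N. Substituting and solving: (22.5 − 4.5·√N)·4.5·N^(-1/2) = 13.5 gives N = 9.

N* = 9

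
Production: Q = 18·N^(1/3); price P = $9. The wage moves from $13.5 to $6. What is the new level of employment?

From P·MP_N = w with MP_N = 6·N^(-2/3), the labor demand is N(w) = (54/w)^(3/2).
At w = 13.5: N = 8. At w = 6: N = 27.

N* = 27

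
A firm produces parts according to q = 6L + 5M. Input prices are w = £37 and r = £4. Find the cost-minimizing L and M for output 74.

L* = 0, M* = 14.8

The inputs are perfect substitutes, so the firm uses whichever has the lower cost per unit of output.
Cost per unit of output via L is w/6 = 37/6; via M it is r/5 = 0.8. M is cheaper.
Producing q = 74 with M alone: L = 0, M = 14.8.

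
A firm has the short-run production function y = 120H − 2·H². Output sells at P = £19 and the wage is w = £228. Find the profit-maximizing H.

H* = 27

The marginal product of H is MP_H = 120 − 4H.
A price-taking firm hires until the value of the marginal product equals the wage: P·MP_H = w, so 19·(120 − 4H) = 228.
Then 120 − 4H = 12, giving H = 27.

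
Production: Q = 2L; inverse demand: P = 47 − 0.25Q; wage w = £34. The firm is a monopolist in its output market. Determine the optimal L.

L* = 30

Marginal revenue from the inverse demand is MR = 47 − 0.5Q.
The marginal product is MP_L = 2.
A monopolist hires until marginal revenue product equals the wage: MR·MP_L = w.
(47 − L)·2 = 34, so L = 30.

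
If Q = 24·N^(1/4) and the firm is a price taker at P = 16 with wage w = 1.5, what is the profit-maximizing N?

N* = 256

MP_N = (1/4)·24·N^(-3/4) = 6·N^(-3/4).
Profit maximization for a price taker requires P·MP_N = w: 16·6·N^(-3/4) = 1.5.
So N^(-3/4) = 0.015625, which gives N = 256.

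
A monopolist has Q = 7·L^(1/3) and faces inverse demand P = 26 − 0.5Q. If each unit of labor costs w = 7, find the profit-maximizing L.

L* = 8

Marginal revenue from the inverse demand is MR = 26 − Q.
The marginal product is MP_L = (7/3)·L^(-2/3).
A monopolist hires until marginal revenue product equals the wage: MR·MP_L = w.
At L, Q = 7·L^(1/3). Substituting and solving: (26 − 7·L^(1/3))·(7/3)·L^(-2/3) = 7 gives L = 8.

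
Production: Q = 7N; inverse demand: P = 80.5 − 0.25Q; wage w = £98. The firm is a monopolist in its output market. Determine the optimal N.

N* = 19

Marginal revenue from the inverse demand is MR = 80.5 − 0.5Q.
The marginal product is MP_N = 7.
A monopolist hires until marginal revenue product equals the wage: MR·MP_N = w.
(80.5 − 3.5N)·7 = 98, so N = 19.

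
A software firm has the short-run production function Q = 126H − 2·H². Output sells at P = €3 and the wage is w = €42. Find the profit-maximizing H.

The marginal product of H is MP_H = 126 − 4H.
A price-taking firm hires until the value of the marginal product equals the wage: P·MP_H = w, so 3·(126 − 4H) = 42.
Then 126 − 4H = 14, giving H = 28.

H* = 28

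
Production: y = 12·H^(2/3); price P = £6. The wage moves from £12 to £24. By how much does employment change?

From P·MP_H = w with MP_H = 8·H^(-1/3), the labor demand is H(w) = (48/w)^(3).
At w = 12: H = 64. At w = 24: H = 8.
ΔH = 8 − 64 = -56.

ΔH = -56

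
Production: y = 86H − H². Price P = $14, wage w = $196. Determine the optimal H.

H* = 36

The marginal product of H is MP_H = 86 − 2H.
A price-taking firm hires until the value of the marginal product equals the wage: P·MP_H = w, so 14·(86 − 2H) = 196.
Then 86 − 2H = 14, giving H = 36.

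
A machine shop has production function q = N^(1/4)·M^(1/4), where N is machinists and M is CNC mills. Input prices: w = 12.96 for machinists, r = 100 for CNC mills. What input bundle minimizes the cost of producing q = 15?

N* = 625, M* = 81

Cost minimization requires the marginal rate of technical substitution to equal the input-price ratio: MP_N/MP_M = w/r.
Here MP_N/MP_M = (1/4)·(M/N)/(1/4) = (M/N). Setting this equal to 12.96/100 = 0.1296 gives M = 0.1296N.
Substituting into q = 15: N^(1/4)·(0.1296N)^(1/4) = 15.
Solving, N = 625 and M = 81.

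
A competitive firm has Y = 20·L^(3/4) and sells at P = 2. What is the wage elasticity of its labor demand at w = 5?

ε = -4

MP_L = (3/4)·20·L^(-1/4), so P·MP_L = w gives 30·L^(-1/4) = w.
Solving, L(w) = (30/w)^(4). This is a constant-elasticity form: L ∝ w^(−4), so ε = −4.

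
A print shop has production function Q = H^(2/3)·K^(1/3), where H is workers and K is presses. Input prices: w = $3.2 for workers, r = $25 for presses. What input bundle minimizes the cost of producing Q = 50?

H* = 125, K* = 8

Cost minimization requires the marginal rate of technical substitution to equal the input-price ratio: MP_H/MP_K = w/r.
Here MP_H/MP_K = (2/3)·(K/H)/(1/3) = 2·(K/H). Setting this equal to 3.2/25 = 0.128 gives K = 0.064H.
Substituting into Q = 50: H^(2/3)·(0.064H)^(1/3) = 50.
Solving, H = 125 and K = 8.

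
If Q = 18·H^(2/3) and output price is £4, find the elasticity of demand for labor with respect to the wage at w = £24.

ε = -3

MP_H = (2/3)·18·H^(-1/3), so P·MP_H = w gives 48·H^(-1/3) = w.
Solving, H(w) = (48/w)^(3). This is a constant-elasticity form: H ∝ w^(−3), so ε = −3.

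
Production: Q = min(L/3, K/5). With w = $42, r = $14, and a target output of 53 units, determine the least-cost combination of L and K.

With a fixed-proportions technology, the cost-minimizing bundle uses no slack in either input: L/3 = K/5 = Q.
So L = 3·53 = 159 and K = 5·53 = 265.

L* = 159, K* = 265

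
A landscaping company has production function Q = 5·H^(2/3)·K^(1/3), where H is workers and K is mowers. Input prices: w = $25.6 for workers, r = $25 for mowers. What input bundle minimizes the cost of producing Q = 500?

H* = 125, K* = 64

Cost minimization requires the marginal rate of technical substitution to equal the input-price ratio: MP_H/MP_K = w/r.
Here MP_H/MP_K = (2/3)·(K/H)/(1/3) = 2·(K/H). Setting this equal to 25.6/25 = 1.024 gives K = 0.512H.
Substituting into Q = 500: 5·H^(2/3)·(0.512H)^(1/3) = 500.
Solving, H = 125 and K = 64.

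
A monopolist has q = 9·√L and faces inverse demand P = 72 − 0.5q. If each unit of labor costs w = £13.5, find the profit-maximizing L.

Marginal revenue from the inverse demand is MR = 72 − q.
The marginal product is MP_L = 4.5·L^(-1/2).
A monopolist hires until marginal revenue product equals the wage: MR·MP_L = w.
At L, q = 9·√L. Substituting and solving: (72 − 9·√L)·4.5·L^(-1/2) = 13.5 gives L = 36.

L* = 36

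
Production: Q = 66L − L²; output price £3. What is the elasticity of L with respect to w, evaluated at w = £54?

ε = -0.375

From P·MP_L = w with MP_L = 66 − 2L, labor demand is L(w) = (66 − w/3)/2.
dL/dw = −1/(6) = -1/6.
At w = 54, L = 24, so ε = (dL/dw)·(w/L) = (-1/6)·(54/24) = -0.375.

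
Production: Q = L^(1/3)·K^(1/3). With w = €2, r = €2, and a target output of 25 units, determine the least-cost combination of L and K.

L* = 125, K* = 125

Cost minimization requires the marginal rate of technical substitution to equal the input-price ratio: MP_L/MP_K = w/r.
Here MP_L/MP_K = (1/3)·(K/L)/(1/3) = (K/L). Setting this equal to 2/2 = 1 gives K = L.
Substituting into Q = 25: L^(1/3)·(L)^(1/3) = 25.
Solving, L = 125 and K = 125.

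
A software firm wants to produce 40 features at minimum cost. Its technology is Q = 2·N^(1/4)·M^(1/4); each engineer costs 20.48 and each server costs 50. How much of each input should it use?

N* = 625, M* = 256

Cost minimization requires the marginal rate of technical substitution to equal the input-price ratio: MP_N/MP_M = w/r.
Here MP_N/MP_M = (1/4)·(M/N)/(1/4) = (M/N). Setting this equal to 20.48/50 = 0.4096 gives M = 0.4096N.
Substituting into Q = 40: 2·N^(1/4)·(0.4096N)^(1/4) = 40.
Solving, N = 625 and M = 256.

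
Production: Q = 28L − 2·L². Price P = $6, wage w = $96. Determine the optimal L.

L* = 3

The marginal product of L is MP_L = 28 − 4L.
A price-taking firm hires until the value of the marginal product equals the wage: P·MP_L = w, so 6·(28 − 4L) = 96.
Then 28 − 4L = 16, giving L = 3.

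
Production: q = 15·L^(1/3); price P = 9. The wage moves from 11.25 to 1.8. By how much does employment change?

From P·MP_L = w with MP_L = 5·L^(-2/3), the labor demand is L(w) = (45/w)^(3/2).
At w = 11.25: L = 8. At w = 1.8: L = 125.
ΔL = 125 − 8 = 117.

ΔL = 117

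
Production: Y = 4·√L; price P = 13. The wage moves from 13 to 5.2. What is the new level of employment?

L* = 25

From P·MP_L = w with MP_L = 2·L^(-1/2), the labor demand is L(w) = (26/w)^(2).
At w = 13: L = 4. At w = 5.2: L = 25.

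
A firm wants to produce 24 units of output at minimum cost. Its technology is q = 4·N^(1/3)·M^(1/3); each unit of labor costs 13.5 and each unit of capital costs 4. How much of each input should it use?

Cost minimization requires the marginal rate of technical substitution to equal the input-price ratio: MP_N/MP_M = w/r.
Here MP_N/MP_M = (1/3)·(M/N)/(1/3) = (M/N). Setting this equal to 13.5/4 = 3.375 gives M = 3.375N.
Substituting into q = 24: 4·N^(1/3)·(3.375N)^(1/3) = 24.
Solving, N = 8 and M = 27.

N* = 8, M* = 27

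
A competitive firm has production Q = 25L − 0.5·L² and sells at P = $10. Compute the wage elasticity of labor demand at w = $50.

ε = -0.25

From P·MP_L = w with MP_L = 25 − L, labor demand is L(w) = 25 − w/10.
dL/dw = −1/(10) = -0.1.
At w = 50, L = 20, so ε = (dL/dw)·(w/L) = (-0.1)·(50/20) = -0.25.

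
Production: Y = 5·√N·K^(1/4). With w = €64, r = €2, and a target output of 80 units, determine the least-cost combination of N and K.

N* = 16, K* = 256

Cost minimization requires the marginal rate of technical substitution to equal the input-price ratio: MP_N/MP_K = w/r.
Here MP_N/MP_K = (1/2)·(K/N)/(1/4) = 2·(K/N). Setting this equal to 64/2 = 32 gives K = 16N.
Substituting into Y = 80: 5·N^(1/2)·(16N)^(1/4) = 80.
Solving, N = 16 and K = 256.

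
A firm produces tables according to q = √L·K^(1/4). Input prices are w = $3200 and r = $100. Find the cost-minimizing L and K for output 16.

Cost minimization requires the marginal rate of technical substitution to equal the input-price ratio: MP_L/MP_K = w/r.
Here MP_L/MP_K = (1/2)·(K/L)/(1/4) = 2·(K/L). Setting this equal to 3200/100 = 32 gives K = 16L.
Substituting into q = 16: L^(1/2)·(16L)^(1/4) = 16.
Solving, L = 16 and K = 256.

L* = 16, K* = 256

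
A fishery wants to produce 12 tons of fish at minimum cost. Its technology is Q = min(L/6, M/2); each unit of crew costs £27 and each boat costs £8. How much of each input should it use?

With a fixed-proportions technology, the cost-minimizing bundle uses no slack in either input: L/6 = M/2 = Q.
So L = 6·12 = 72 and M = 2·12 = 24.

L* = 72, M* = 24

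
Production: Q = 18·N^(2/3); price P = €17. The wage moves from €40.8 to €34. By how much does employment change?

From P·MP_N = w with MP_N = 12·N^(-1/3), the labor demand is N(w) = (204/w)^(3).
At w = 40.8: N = 125. At w = 34: N = 216.
ΔN = 216 − 125 = 91.

ΔN = 91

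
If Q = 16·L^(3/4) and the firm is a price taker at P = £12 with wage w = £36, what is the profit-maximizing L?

MP_L = (3/4)·16·L^(-1/4) = 12·L^(-1/4).
Profit maximization for a price taker requires P·MP_L = w: 12·12·L^(-1/4) = 36.
So L^(-1/4) = 0.25, which gives L = 256.

L* = 256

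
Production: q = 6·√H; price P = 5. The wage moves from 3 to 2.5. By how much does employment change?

From P·MP_H = w with MP_H = 3·H^(-1/2), the labor demand is H(w) = (15/w)^(2).
At w = 3: H = 25. At w = 2.5: H = 36.
ΔH = 36 − 25 = 11.

ΔH = 11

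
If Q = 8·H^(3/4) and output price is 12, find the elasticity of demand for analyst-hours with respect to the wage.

ε = -4

MP_H = (3/4)·8·H^(-1/4), so P·MP_H = w gives 72·H^(-1/4) = w.
Solving, H(w) = (72/w)^(4). This is a constant-elasticity form: H ∝ w^(−4), so ε = −4.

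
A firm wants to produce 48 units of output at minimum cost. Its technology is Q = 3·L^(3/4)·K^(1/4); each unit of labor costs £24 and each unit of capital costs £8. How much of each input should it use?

Cost minimization requires the marginal rate of technical substitution to equal the input-price ratio: MP_L/MP_K = w/r.
Here MP_L/MP_K = (3/4)·(K/L)/(1/4) = 3·(K/L). Setting this equal to 24/8 = 3 gives K = L.
Substituting into Q = 48: 3·L^(3/4)·(L)^(1/4) = 48.
Solving, L = 16 and K = 16.

L* = 16, K* = 16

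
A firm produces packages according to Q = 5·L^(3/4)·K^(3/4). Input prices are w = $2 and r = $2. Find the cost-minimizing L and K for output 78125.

L* = 625, K* = 625

Cost minimization requires the marginal rate of technical substitution to equal the input-price ratio: MP_L/MP_K = w/r.
Here MP_L/MP_K = (3/4)·(K/L)/(3/4) = (K/L). Setting this equal to 2/2 = 1 gives K = L.
Substituting into Q = 78125: 5·L^(3/4)·(L)^(3/4) = 78125.
Solving, L = 625 and K = 625.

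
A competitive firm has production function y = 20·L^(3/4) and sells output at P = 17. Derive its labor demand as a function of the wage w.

MP_L = (3/4)·20·L^(-1/4) = 15·L^(-1/4).
Setting P·MP_L = w: 255·L^(-1/4) = w.
Solving for L: L^(-1/4) = w/255, so L = (255/w)^(4).

L(w) = (255/w)^(4)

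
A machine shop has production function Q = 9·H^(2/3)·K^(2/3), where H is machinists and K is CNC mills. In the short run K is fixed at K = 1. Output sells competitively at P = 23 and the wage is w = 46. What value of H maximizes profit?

H* = 27

With K = 1, MP_H = (2/3)·9·H^(-1/3)·1^(2/3) = 6·H^(-1/3).
Profit maximization for a price taker requires P·MP_H = w: 23·6·H^(-1/3) = 46.
So H^(-1/3) = 1/3, which gives H = 27.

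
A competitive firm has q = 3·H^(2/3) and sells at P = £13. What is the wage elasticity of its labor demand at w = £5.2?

MP_H = (2/3)·3·H^(-1/3), so P·MP_H = w gives 26·H^(-1/3) = w.
Solving, H(w) = (26/w)^(3). This is a constant-elasticity form: H ∝ w^(−3), so ε = −3.

ε = -3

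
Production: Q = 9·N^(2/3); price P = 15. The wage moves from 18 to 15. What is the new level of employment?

N* = 216

From P·MP_N = w with MP_N = 6·N^(-1/3), the labor demand is N(w) = (90/w)^(3).
At w = 18: N = 125. At w = 15: N = 216.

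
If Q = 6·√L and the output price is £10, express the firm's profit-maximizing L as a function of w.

MP_L = (1/2)·6·L^(-1/2) = 3·L^(-1/2).
Setting P·MP_L = w: 30·L^(-1/2) = w.
Solving for L: L^(-1/2) = w/30, so L = (30/w)^(2).

L(w) = 900/w²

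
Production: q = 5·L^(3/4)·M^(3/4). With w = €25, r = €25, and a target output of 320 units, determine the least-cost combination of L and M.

L* = 16, M* = 16

Cost minimization requires the marginal rate of technical substitution to equal the input-price ratio: MP_L/MP_M = w/r.
Here MP_L/MP_M = (3/4)·(M/L)/(3/4) = (M/L). Setting this equal to 25/25 = 1 gives M = L.
Substituting into q = 320: 5·L^(3/4)·(L)^(3/4) = 320.
Solving, L = 16 and M = 16.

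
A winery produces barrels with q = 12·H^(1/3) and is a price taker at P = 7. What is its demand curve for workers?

MP_H = (1/3)·12·H^(-2/3) = 4·H^(-2/3).
Setting P·MP_H = w: 28·H^(-2/3) = w.
Solving for H: H^(-2/3) = w/28, so H = (28/w)^(3/2).

H(w) = (28/w)^(3/2)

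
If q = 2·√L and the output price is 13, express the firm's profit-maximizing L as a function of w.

L(w) = 169/w²

MP_L = (1/2)·2·L^(-1/2) = L^(-1/2).
Setting P·MP_L = w: 13·L^(-1/2) = w.
Solving for L: L^(-1/2) = w/13, so L = (13/w)^(2).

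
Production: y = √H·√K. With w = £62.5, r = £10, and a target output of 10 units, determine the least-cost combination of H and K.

Cost minimization requires the marginal rate of technical substitution to equal the input-price ratio: MP_H/MP_K = w/r.
Here MP_H/MP_K = (1/2)·(K/H)/(1/2) = (K/H). Setting this equal to 62.5/10 = 6.25 gives K = 6.25H.
Substituting into y = 10: H^(1/2)·(6.25H)^(1/2) = 10.
Solving, H = 4 and K = 25.

H* = 4, K* = 25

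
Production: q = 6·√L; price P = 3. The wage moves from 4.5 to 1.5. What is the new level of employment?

L* = 36

From P·MP_L = w with MP_L = 3·L^(-1/2), the labor demand is L(w) = (9/w)^(2).
At w = 4.5: L = 4. At w = 1.5: L = 36.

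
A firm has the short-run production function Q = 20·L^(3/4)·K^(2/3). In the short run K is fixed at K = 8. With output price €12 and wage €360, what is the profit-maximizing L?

With K = 8, MP_L = (3/4)·20·L^(-1/4)·8^(2/3) = 60·L^(-1/4).
Profit maximization for a price taker requires P·MP_L = w: 12·60·L^(-1/4) = 360.
So L^(-1/4) = 0.5, which gives L = 16.

L* = 16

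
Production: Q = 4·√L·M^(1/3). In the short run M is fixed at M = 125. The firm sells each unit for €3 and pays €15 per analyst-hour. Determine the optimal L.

L* = 4

With M = 125, MP_L = (1/2)·4·L^(-1/2)·125^(1/3) = 10·L^(-1/2).
Profit maximization for a price taker requires P·MP_L = w: 3·10·L^(-1/2) = 15.
So L^(-1/2) = 0.5, which gives L = 4.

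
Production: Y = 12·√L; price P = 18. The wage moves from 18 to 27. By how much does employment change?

ΔL = -20

From P·MP_L = w with MP_L = 6·L^(-1/2), the labor demand is L(w) = (108/w)^(2).
At w = 18: L = 36. At w = 27: L = 16.
ΔL = 16 − 36 = -20.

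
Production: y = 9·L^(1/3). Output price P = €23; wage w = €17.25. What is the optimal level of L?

MP_L = (1/3)·9·L^(-2/3) = 3·L^(-2/3).
Profit maximization for a price taker requires P·MP_L = w: 23·3·L^(-2/3) = 17.25.
So L^(-2/3) = 0.25, which gives L = 8.

L* = 8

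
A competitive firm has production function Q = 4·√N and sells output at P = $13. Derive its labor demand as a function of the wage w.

N(w) = 676/w²

MP_N = (1/2)·4·N^(-1/2) = 2·N^(-1/2).
Setting P·MP_N = w: 26·N^(-1/2) = w.
Solving for N: N^(-1/2) = w/26, so N = (26/w)^(2).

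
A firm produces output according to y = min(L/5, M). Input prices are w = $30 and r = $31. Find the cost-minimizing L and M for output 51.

L* = 255, M* = 51

With a fixed-proportions technology, the cost-minimizing bundle uses no slack in either input: L/5 = M = y.
So L = 5·51 = 255 and M = 51.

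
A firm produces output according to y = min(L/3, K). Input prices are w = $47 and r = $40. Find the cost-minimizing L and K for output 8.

L* = 24, K* = 8

With a fixed-proportions technology, the cost-minimizing bundle uses no slack in either input: L/3 = K = y.
So L = 3·8 = 24 and K = 8.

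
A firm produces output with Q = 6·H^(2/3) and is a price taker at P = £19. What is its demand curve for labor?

H(w) = 438976/w³

MP_H = (2/3)·6·H^(-1/3) = 4·H^(-1/3).
Setting P·MP_H = w: 76·H^(-1/3) = w.
Solving for H: H^(-1/3) = w/76, so H = (76/w)^(3).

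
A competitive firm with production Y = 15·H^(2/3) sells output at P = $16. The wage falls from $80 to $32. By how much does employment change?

ΔH = 117

From P·MP_H = w with MP_H = 10·H^(-1/3), the labor demand is H(w) = (160/w)^(3).
At w = 80: H = 8. At w = 32: H = 125.
ΔH = 125 − 8 = 117.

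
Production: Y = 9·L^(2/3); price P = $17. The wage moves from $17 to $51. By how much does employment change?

ΔL = -208

From P·MP_L = w with MP_L = 6·L^(-1/3), the labor demand is L(w) = (102/w)^(3).
At w = 17: L = 216. At w = 51: L = 8.
ΔL = 8 − 216 = -208.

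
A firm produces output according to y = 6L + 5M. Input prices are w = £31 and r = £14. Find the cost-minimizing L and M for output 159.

The inputs are perfect substitutes, so the firm uses whichever has the lower cost per unit of output.
Cost per unit of output via L is w/6 = 31/6; via M it is r/5 = 2.8. M is cheaper.
Producing y = 159 with M alone: L = 0, M = 31.8.

L* = 0, M* = 31.8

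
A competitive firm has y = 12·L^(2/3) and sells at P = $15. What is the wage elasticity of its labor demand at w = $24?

MP_L = (2/3)·12·L^(-1/3), so P·MP_L = w gives 120·L^(-1/3) = w.
Solving, L(w) = (120/w)^(3). This is a constant-elasticity form: L ∝ w^(−3), so ε = −3.

ε = -3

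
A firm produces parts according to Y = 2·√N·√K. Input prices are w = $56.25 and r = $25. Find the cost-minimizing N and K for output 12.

N* = 4, K* = 9

Cost minimization requires the marginal rate of technical substitution to equal the input-price ratio: MP_N/MP_K = w/r.
Here MP_N/MP_K = (1/2)·(K/N)/(1/2) = (K/N). Setting this equal to 56.25/25 = 2.25 gives K = 2.25N.
Substituting into Y = 12: 2·N^(1/2)·(2.25N)^(1/2) = 12.
Solving, N = 4 and K = 9.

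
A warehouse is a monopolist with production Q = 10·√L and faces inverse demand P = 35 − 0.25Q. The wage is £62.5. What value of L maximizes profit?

L* = 4

Marginal revenue from the inverse demand is MR = 35 − 0.5Q.
The marginal product is MP_L = 5·L^(-1/2).
A monopolist hires until marginal revenue product equals the wage: MR·MP_L = w.
At L, Q = 10·√L. Substituting and solving: (35 − 5·√L)·5·L^(-1/2) = 62.5 gives L = 4.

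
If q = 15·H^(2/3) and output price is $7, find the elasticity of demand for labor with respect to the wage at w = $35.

ε = -3

MP_H = (2/3)·15·H^(-1/3), so P·MP_H = w gives 70·H^(-1/3) = w.
Solving, H(w) = (70/w)^(3). This is a constant-elasticity form: H ∝ w^(−3), so ε = −3.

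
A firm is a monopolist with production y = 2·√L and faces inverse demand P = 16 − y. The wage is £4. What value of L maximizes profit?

L* = 4

Marginal revenue from the inverse demand is MR = 16 − 2y.
The marginal product is MP_L = L^(-1/2).
A monopolist hires until marginal revenue product equals the wage: MR·MP_L = w.
At L, y = 2·√L. Substituting and solving: (16 − 4·√L)·L^(-1/2) = 4 gives L = 4.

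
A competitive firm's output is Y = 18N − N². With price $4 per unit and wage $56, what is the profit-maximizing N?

The marginal product of N is MP_N = 18 − 2N.
A price-taking firm hires until the value of the marginal product equals the wage: P·MP_N = w, so 4·(18 − 2N) = 56.
Then 18 − 2N = 14, giving N = 2.

N* = 2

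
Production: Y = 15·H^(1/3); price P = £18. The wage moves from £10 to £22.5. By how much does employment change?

ΔH = -19

From P·MP_H = w with MP_H = 5·H^(-2/3), the labor demand is H(w) = (90/w)^(3/2).
At w = 10: H = 27. At w = 22.5: H = 8.
ΔH = 8 − 27 = -19.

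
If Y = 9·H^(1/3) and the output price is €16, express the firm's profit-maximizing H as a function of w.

H(w) = (48/w)^(3/2)

MP_H = (1/3)·9·H^(-2/3) = 3·H^(-2/3).
Setting P·MP_H = w: 48·H^(-2/3) = w.
Solving for H: H^(-2/3) = w/48, so H = (48/w)^(3/2).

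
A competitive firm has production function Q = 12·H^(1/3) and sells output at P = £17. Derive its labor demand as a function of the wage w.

MP_H = (1/3)·12·H^(-2/3) = 4·H^(-2/3).
Setting P·MP_H = w: 68·H^(-2/3) = w.
Solving for H: H^(-2/3) = w/68, so H = (68/w)^(3/2).

H(w) = (68/w)^(3/2)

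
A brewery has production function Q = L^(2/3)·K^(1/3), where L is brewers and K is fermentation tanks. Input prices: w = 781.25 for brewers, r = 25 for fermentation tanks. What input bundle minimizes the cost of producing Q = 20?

Cost minimization requires the marginal rate of technical substitution to equal the input-price ratio: MP_L/MP_K = w/r.
Here MP_L/MP_K = (2/3)·(K/L)/(1/3) = 2·(K/L). Setting this equal to 781.25/25 = 31.25 gives K = 15.625L.
Substituting into Q = 20: L^(2/3)·(15.625L)^(1/3) = 20.
Solving, L = 8 and K = 125.

L* = 8, K* = 125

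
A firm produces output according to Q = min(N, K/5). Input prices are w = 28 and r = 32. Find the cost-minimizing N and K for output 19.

With a fixed-proportions technology, the cost-minimizing bundle uses no slack in either input: N = K/5 = Q.
So N = 19 and K = 5·19 = 95.

N* = 19, K* = 95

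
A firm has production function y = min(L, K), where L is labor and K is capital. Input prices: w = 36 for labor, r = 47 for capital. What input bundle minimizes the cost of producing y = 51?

L* = 51, K* = 51

With a fixed-proportions technology, the cost-minimizing bundle uses no slack in either input: L = K = y.
So L = 51 and K = 51.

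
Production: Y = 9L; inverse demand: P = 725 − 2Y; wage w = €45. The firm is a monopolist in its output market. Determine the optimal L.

Marginal revenue from the inverse demand is MR = 725 − 4Y.
The marginal product is MP_L = 9.
A monopolist hires until marginal revenue product equals the wage: MR·MP_L = w.
(725 − 36L)·9 = 45, so L = 20.

L* = 20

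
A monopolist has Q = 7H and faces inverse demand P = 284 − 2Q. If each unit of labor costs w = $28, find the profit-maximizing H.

Marginal revenue from the inverse demand is MR = 284 − 4Q.
The marginal product is MP_H = 7.
A monopolist hires until marginal revenue product equals the wage: MR·MP_H = w.
(284 − 28H)·7 = 28, so H = 10.

H* = 10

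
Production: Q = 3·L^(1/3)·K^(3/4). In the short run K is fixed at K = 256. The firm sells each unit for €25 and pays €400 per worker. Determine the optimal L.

With K = 256, MP_L = (1/3)·3·L^(-2/3)·256^(3/4) = 64·L^(-2/3).
Profit maximization for a price taker requires P·MP_L = w: 25·64·L^(-2/3) = 400.
So L^(-2/3) = 0.25, which gives L = 8.

L* = 8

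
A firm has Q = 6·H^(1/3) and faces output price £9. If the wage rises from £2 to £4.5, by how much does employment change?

ΔH = -19

From P·MP_H = w with MP_H = 2·H^(-2/3), the labor demand is H(w) = (18/w)^(3/2).
At w = 2: H = 27. At w = 4.5: H = 8.
ΔH = 8 − 27 = -19.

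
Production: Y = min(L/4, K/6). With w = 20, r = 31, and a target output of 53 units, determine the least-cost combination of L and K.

With a fixed-proportions technology, the cost-minimizing bundle uses no slack in either input: L/4 = K/6 = Y.
So L = 4·53 = 212 and K = 6·53 = 318.

L* = 212, K* = 318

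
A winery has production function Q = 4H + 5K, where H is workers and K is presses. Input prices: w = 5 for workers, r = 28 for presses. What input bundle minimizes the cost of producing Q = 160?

The inputs are perfect substitutes, so the firm uses whichever has the lower cost per unit of output.
Cost per unit of output via H is w/4 = 1.25; via K it is r/5 = 5.6. H is cheaper.
Producing Q = 160 with H alone: H = 40, K = 0.

H* = 40, K* = 0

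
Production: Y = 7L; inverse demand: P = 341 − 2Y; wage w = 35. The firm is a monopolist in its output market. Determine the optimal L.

Marginal revenue from the inverse demand is MR = 341 − 4Y.
The marginal product is MP_L = 7.
A monopolist hires until marginal revenue product equals the wage: MR·MP_L = w.
(341 − 28L)·7 = 35, so L = 12.

L* = 12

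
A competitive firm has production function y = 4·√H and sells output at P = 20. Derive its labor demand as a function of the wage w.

H(w) = 1600/w²

MP_H = (1/2)·4·H^(-1/2) = 2·H^(-1/2).
Setting P·MP_H = w: 40·H^(-1/2) = w.
Solving for H: H^(-1/2) = w/40, so H = (40/w)^(2).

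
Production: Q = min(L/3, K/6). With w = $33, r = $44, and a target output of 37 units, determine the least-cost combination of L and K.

L* = 111, K* = 222

With a fixed-proportions technology, the cost-minimizing bundle uses no slack in either input: L/3 = K/6 = Q.
So L = 3·37 = 111 and K = 6·37 = 222.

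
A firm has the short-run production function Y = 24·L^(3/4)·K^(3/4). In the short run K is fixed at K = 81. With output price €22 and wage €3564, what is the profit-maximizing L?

With K = 81, MP_L = (3/4)·24·L^(-1/4)·81^(3/4) = 486·L^(-1/4).
Profit maximization for a price taker requires P·MP_L = w: 22·486·L^(-1/4) = 3564.
So L^(-1/4) = 1/3, which gives L = 81.

L* = 81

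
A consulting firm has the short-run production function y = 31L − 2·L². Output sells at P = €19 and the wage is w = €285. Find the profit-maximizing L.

L* = 4

The marginal product of L is MP_L = 31 − 4L.
A price-taking firm hires until the value of the marginal product equals the wage: P·MP_L = w, so 19·(31 − 4L) = 285.
Then 31 − 4L = 15, giving L = 4.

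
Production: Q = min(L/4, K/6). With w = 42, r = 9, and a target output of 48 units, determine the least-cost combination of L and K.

With a fixed-proportions technology, the cost-minimizing bundle uses no slack in either input: L/4 = K/6 = Q.
So L = 4·48 = 192 and K = 6·48 = 288.

L* = 192, K* = 288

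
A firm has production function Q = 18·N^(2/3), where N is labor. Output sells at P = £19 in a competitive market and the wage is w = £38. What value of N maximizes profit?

N* = 216

MP_N = (2/3)·18·N^(-1/3) = 12·N^(-1/3).
Profit maximization for a price taker requires P·MP_N = w: 19·12·N^(-1/3) = 38.
So N^(-1/3) = 1/6, which gives N = 216.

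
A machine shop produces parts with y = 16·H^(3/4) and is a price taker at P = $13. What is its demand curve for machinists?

MP_H = (3/4)·16·H^(-1/4) = 12·H^(-1/4).
Setting P·MP_H = w: 156·H^(-1/4) = w.
Solving for H: H^(-1/4) = w/156, so H = (156/w)^(4).

H(w) = (156/w)^(4)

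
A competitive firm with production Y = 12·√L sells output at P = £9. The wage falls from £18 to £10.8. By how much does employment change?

ΔL = 16

From P·MP_L = w with MP_L = 6·L^(-1/2), the labor demand is L(w) = (54/w)^(2).
At w = 18: L = 9. At w = 10.8: L = 25.
ΔL = 25 − 9 = 16.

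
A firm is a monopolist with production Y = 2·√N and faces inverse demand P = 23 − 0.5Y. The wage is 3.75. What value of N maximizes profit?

N* = 16

Marginal revenue from the inverse demand is MR = 23 − Y.
The marginal product is MP_N = N^(-1/2).
A monopolist hires until marginal revenue product equals the wage: MR·MP_N = w.
At N, Y = 2·√N. Substituting and solving: (23 − 2·√N)·N^(-1/2) = 3.75 gives N = 16.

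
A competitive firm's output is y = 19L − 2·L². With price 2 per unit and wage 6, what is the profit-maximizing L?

The marginal product of L is MP_L = 19 − 4L.
A price-taking firm hires until the value of the marginal product equals the wage: P·MP_L = w, so 2·(19 − 4L) = 6.
Then 19 − 4L = 3, giving L = 4.

L* = 4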